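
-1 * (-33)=33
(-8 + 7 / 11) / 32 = -81 / 352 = -0.23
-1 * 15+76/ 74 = -517/ 37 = -13.97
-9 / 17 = -0.53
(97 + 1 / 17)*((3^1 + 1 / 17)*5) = 429000 / 289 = 1484.43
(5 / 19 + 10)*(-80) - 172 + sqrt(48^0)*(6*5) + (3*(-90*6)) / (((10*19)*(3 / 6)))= -18622 / 19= -980.11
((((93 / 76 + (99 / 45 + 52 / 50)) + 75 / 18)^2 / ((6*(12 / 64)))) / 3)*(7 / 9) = 16939658743 / 986883750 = 17.16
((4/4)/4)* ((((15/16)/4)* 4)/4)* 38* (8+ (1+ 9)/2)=28.95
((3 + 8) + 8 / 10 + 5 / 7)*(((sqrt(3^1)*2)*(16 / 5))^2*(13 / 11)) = 17491968 / 9625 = 1817.35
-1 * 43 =-43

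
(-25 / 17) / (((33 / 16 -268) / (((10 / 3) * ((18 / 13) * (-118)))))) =-566400 / 188071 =-3.01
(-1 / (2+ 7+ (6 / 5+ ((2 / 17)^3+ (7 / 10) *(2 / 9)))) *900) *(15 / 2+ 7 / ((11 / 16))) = -19350464625 / 12593999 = -1536.48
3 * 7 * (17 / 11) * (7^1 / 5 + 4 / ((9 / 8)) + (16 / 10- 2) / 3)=25823 / 165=156.50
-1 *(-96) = 96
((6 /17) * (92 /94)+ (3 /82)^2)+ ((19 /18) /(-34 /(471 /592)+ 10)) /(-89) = 1919327943761 /5529091734114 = 0.35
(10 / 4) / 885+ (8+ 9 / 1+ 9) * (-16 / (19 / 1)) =-147245 / 6726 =-21.89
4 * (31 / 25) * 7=868 / 25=34.72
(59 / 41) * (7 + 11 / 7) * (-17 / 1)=-60180 / 287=-209.69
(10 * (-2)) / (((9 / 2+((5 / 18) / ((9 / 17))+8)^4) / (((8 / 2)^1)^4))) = -3526387384320 / 3640362443833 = -0.97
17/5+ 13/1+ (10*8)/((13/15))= 7066/65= 108.71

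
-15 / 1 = -15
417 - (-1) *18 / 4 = 843 / 2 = 421.50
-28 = -28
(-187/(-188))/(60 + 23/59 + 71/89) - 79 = -4770906255/60403648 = -78.98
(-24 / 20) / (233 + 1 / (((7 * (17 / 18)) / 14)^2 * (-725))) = -251430 / 48818029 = -0.01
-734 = -734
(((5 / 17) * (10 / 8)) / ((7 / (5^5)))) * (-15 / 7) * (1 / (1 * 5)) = -234375 / 3332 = -70.34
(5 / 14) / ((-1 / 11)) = -55 / 14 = -3.93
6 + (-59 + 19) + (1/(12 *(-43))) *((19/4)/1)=-70195/2064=-34.01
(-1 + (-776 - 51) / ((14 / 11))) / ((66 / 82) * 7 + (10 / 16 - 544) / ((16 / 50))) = 3984544 / 10362079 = 0.38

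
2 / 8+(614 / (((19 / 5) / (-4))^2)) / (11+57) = 251737 / 24548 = 10.25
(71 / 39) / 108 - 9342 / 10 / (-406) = 2.32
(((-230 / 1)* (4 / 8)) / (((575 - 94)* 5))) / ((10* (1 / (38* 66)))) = -28842 / 2405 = -11.99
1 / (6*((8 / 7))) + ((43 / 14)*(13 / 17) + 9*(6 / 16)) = 33527 / 5712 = 5.87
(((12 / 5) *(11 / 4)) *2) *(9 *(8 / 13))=4752 / 65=73.11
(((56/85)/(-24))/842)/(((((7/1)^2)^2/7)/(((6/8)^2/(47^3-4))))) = -3/5825375450720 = -0.00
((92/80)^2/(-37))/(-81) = 529/1198800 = 0.00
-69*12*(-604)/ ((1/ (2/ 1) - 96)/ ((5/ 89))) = -5001120/ 16999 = -294.20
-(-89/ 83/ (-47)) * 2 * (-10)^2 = -17800/ 3901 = -4.56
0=0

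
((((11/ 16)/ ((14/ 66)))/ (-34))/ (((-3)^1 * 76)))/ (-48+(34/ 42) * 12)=-121/ 11080192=-0.00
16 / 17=0.94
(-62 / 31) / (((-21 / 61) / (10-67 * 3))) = -23302 / 21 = -1109.62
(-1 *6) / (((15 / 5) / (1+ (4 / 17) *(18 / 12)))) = -46 / 17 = -2.71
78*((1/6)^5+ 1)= 101101/1296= 78.01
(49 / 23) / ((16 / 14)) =343 / 184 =1.86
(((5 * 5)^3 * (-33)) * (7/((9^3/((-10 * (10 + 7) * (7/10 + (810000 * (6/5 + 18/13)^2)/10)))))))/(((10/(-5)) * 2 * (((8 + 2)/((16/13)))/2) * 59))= -475034829.14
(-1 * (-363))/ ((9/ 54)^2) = 13068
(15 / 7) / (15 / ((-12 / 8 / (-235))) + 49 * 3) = 15 / 17479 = 0.00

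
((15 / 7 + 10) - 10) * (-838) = -12570 / 7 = -1795.71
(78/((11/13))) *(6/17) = 32.53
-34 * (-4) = 136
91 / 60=1.52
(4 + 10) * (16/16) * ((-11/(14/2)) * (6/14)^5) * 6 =-32076/16807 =-1.91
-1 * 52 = -52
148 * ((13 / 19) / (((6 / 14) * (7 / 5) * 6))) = 4810 / 171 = 28.13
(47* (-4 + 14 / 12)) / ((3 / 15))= -3995 / 6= -665.83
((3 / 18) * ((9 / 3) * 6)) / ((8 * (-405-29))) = -3 / 3472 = -0.00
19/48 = 0.40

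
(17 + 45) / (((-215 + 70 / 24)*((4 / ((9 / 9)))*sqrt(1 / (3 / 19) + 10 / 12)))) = -186*sqrt(258) / 109435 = -0.03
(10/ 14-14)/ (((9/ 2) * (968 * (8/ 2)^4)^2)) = -31/ 644792451072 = -0.00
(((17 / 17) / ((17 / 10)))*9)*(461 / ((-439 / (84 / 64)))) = -7.30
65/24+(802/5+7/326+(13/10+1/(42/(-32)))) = 7469803/45640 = 163.67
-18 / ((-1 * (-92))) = -9 / 46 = -0.20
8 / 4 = 2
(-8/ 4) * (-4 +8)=-8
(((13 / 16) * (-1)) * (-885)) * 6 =34515 / 8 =4314.38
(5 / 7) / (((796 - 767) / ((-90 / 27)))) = -0.08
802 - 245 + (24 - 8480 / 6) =-2497 / 3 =-832.33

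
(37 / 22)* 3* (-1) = -111 / 22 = -5.05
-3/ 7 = -0.43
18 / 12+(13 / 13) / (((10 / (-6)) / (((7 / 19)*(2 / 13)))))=3621 / 2470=1.47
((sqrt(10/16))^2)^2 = 25/64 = 0.39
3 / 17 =0.18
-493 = -493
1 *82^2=6724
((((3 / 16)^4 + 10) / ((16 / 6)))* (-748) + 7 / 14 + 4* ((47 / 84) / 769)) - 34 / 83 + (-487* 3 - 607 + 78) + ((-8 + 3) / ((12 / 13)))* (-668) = -68922238118085 / 58561527808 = -1176.92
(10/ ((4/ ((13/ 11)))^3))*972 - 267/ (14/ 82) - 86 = -104288267/ 74536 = -1399.17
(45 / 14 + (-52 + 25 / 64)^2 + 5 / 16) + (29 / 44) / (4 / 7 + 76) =56358411959 / 21131264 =2667.06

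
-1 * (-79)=79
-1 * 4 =-4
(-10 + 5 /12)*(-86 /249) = 4945 /1494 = 3.31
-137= -137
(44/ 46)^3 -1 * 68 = -816708/ 12167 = -67.12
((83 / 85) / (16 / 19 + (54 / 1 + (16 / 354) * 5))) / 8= 279129 / 125931920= 0.00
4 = 4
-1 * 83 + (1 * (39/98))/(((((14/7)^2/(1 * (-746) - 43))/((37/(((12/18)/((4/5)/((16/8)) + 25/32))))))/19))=-1753680413/17920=-97861.63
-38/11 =-3.45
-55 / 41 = -1.34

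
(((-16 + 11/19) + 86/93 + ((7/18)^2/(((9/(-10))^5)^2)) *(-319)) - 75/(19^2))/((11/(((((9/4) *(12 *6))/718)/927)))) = -483791024159736820/142843623384482500293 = -0.00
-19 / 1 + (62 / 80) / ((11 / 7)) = -8143 / 440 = -18.51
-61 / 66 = -0.92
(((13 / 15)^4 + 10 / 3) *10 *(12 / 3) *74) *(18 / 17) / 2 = 116808112 / 19125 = 6107.61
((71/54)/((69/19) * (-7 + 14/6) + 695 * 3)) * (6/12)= 0.00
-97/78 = -1.24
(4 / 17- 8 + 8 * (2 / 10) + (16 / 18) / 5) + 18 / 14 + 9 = 4604 / 1071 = 4.30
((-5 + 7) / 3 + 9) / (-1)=-29 / 3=-9.67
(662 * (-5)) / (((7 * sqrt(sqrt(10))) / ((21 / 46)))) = -993 * 10^(3 / 4) / 46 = -121.39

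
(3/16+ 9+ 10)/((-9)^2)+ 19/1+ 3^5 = 262.24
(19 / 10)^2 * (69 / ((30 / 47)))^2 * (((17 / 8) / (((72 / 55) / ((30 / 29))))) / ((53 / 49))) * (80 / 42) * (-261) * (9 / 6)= -1656606995967 / 33920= -48838649.65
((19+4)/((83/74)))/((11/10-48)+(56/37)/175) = -3148700/7200167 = -0.44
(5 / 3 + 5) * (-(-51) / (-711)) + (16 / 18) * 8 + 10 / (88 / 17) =29771 / 3476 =8.56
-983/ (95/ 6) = -5898/ 95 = -62.08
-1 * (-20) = 20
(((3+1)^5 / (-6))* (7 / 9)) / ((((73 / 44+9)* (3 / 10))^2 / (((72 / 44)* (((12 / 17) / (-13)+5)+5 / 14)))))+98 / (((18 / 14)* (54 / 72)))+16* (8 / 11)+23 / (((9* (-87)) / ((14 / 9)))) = 2169644757338 / 3768208420977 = 0.58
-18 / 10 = -9 / 5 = -1.80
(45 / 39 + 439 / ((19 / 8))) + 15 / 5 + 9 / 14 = 189.64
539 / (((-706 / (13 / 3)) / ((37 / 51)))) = -259259 / 108018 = -2.40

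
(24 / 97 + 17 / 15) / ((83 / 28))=56252 / 120765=0.47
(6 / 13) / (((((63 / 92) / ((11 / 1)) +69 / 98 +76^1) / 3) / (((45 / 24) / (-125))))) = -334719 / 1237173925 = -0.00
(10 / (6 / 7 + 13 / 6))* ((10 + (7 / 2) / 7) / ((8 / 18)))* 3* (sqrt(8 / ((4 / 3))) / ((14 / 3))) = 25515* sqrt(6) / 508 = 123.03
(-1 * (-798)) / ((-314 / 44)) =-17556 / 157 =-111.82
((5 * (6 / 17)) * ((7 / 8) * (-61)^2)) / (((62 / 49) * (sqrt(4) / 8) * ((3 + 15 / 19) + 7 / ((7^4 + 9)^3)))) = 2545773621392977500 / 531121936894091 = 4793.20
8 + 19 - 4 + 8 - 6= 25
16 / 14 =8 / 7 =1.14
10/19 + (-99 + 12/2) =-1757/19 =-92.47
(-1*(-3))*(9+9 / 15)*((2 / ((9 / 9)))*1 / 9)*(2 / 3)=64 / 15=4.27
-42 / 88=-0.48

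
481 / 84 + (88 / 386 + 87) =1506973 / 16212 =92.95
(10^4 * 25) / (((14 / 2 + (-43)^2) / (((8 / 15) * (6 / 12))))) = 3125 / 87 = 35.92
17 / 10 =1.70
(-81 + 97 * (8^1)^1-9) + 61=747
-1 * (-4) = 4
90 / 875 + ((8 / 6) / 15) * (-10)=-1238 / 1575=-0.79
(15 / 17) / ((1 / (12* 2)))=21.18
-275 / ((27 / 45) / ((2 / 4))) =-1375 / 6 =-229.17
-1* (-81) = 81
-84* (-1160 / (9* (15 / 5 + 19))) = 16240 / 33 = 492.12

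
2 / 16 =0.12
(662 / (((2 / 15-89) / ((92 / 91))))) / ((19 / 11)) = -4.36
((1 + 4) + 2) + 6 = 13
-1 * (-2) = 2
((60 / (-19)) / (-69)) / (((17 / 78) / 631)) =984360 / 7429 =132.50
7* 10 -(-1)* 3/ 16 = 1123/ 16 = 70.19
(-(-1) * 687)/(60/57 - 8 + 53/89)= -1161717/10741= -108.16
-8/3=-2.67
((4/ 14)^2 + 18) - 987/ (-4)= 51907/ 196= 264.83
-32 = -32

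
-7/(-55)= 0.13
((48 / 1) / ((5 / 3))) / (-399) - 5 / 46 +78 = 77.82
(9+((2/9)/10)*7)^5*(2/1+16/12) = 23741933041664/110716875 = 214438.25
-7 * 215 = -1505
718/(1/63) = 45234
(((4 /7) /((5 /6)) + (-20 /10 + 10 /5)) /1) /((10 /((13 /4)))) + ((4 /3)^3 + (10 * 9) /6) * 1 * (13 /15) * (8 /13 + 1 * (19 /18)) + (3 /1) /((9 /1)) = 6560177 /255150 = 25.71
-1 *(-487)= 487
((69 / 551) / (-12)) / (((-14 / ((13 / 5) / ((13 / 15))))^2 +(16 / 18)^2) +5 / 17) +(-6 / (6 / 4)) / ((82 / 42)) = -5829564927 / 2844749084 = -2.05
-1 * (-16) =16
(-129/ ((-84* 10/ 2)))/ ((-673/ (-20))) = 43/ 4711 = 0.01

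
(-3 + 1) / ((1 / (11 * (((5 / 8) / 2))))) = -6.88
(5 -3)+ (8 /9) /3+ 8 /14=542 /189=2.87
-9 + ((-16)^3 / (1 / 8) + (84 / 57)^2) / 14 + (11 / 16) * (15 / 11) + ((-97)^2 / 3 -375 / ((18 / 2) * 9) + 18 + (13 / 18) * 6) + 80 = 966732043 / 1091664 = 885.56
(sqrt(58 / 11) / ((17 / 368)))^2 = 7854592 / 3179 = 2470.77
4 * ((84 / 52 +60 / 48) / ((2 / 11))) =1639 / 26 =63.04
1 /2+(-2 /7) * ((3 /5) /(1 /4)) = -13 /70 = -0.19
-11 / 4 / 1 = -11 / 4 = -2.75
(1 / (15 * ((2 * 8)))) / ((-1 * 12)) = -1 / 2880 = -0.00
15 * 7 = 105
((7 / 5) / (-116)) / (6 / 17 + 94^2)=-119 / 87126440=-0.00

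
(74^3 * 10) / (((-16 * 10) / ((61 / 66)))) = -3089833 / 132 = -23407.83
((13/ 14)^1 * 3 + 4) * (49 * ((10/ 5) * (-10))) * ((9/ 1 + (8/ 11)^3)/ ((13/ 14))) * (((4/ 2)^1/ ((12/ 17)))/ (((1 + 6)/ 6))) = -2824215100/ 17303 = -163221.12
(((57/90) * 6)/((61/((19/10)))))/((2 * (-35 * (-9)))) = 361/1921500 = 0.00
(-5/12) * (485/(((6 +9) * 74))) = -485/2664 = -0.18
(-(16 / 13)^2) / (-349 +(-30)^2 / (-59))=15104 / 3631979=0.00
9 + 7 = 16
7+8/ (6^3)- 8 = -26/ 27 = -0.96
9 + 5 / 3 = 32 / 3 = 10.67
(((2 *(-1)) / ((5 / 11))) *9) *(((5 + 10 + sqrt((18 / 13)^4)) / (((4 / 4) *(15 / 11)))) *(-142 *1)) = 294740028 / 4225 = 69760.95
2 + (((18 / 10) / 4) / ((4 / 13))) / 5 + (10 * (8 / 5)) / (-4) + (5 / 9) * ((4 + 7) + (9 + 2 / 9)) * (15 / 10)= 163559 / 10800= 15.14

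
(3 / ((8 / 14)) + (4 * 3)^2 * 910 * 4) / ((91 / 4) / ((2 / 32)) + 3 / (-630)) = 220149405 / 152878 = 1440.03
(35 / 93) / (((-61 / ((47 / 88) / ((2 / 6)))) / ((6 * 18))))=-44415 / 41602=-1.07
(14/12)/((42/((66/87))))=11/522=0.02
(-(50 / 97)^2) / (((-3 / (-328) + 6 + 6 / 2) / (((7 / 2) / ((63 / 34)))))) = -2788000 / 50046471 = -0.06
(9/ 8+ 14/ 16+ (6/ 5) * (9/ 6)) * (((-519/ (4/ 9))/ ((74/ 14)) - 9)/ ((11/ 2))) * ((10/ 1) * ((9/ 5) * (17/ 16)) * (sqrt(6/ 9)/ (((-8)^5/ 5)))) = 0.38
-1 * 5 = -5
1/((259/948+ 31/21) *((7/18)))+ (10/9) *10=1314476/104481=12.58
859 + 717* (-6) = -3443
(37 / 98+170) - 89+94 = 17187 / 98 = 175.38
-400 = -400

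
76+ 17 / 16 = 1233 / 16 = 77.06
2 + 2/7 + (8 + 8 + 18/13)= 1790/91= 19.67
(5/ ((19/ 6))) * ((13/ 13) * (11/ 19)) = 330/ 361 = 0.91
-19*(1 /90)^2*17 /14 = -323 /113400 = -0.00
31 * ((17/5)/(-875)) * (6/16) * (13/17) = -1209/35000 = -0.03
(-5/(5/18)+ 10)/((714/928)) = -10.40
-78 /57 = -26 /19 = -1.37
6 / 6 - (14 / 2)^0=0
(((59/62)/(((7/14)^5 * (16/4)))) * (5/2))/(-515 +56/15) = -8850/237739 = -0.04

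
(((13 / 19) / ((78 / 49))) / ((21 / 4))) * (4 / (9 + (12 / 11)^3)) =74536 / 2343897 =0.03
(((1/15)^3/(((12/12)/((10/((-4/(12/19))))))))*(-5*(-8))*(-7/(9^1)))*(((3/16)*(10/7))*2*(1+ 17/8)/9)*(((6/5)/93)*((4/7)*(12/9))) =80/3005667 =0.00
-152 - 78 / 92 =-7031 / 46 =-152.85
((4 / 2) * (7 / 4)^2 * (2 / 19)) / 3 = 49 / 228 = 0.21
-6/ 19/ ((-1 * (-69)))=-0.00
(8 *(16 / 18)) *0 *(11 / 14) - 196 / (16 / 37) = -1813 / 4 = -453.25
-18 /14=-9 /7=-1.29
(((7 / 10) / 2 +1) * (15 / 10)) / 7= 81 / 280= 0.29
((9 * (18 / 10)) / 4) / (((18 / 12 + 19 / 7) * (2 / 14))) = 6.73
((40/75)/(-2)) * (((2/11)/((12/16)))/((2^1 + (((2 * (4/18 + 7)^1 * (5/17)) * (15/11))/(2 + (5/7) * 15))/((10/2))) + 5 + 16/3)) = -48416/9305115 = -0.01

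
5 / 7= 0.71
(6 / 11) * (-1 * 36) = -216 / 11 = -19.64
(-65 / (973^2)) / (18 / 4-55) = 130 / 95619629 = 0.00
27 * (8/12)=18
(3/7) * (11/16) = 0.29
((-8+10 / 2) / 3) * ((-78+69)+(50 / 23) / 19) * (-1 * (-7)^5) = 65261581 / 437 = 149340.00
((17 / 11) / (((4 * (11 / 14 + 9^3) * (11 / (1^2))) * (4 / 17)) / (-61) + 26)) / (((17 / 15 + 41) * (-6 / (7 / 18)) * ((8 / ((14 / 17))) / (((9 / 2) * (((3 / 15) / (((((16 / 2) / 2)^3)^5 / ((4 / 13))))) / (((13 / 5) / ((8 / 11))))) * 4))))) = 104615 / 144963889088312639488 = 0.00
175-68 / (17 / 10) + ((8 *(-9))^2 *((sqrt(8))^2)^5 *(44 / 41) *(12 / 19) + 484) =89691478937 / 779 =115136686.70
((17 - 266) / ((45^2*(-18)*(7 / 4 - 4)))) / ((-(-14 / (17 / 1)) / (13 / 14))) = -18343 / 5358150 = -0.00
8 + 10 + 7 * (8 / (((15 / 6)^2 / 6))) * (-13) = -680.88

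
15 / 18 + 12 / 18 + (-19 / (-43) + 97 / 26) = 3171 / 559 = 5.67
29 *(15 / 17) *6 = 2610 / 17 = 153.53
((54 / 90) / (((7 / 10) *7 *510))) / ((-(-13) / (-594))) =-594 / 54145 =-0.01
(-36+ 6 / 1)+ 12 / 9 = -86 / 3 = -28.67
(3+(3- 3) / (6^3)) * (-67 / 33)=-6.09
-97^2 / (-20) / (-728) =-9409 / 14560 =-0.65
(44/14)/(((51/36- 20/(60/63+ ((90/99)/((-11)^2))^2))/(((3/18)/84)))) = -9744163/30599156175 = -0.00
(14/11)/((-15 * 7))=-2/165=-0.01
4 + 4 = 8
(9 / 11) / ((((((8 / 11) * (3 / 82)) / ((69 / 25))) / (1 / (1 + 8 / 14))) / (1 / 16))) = 59409 / 17600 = 3.38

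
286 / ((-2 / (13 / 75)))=-1859 / 75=-24.79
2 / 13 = 0.15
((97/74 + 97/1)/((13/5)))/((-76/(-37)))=36375/1976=18.41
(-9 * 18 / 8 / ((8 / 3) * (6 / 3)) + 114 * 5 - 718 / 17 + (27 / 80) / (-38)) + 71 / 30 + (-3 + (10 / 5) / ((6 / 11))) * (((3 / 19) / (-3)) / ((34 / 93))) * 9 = 162935207 / 310080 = 525.46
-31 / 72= -0.43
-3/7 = -0.43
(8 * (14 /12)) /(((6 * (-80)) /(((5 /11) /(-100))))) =0.00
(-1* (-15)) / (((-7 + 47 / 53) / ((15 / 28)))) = -1325 / 1008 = -1.31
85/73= 1.16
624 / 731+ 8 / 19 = 17704 / 13889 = 1.27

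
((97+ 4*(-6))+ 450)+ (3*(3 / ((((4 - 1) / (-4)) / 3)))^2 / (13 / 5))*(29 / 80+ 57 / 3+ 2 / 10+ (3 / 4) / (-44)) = 539189 / 143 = 3770.55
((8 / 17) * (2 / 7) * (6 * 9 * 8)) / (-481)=-6912 / 57239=-0.12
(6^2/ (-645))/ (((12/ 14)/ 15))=-42/ 43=-0.98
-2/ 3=-0.67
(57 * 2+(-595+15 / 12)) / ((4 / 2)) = -1919 / 8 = -239.88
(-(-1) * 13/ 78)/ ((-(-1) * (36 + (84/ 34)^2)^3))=0.00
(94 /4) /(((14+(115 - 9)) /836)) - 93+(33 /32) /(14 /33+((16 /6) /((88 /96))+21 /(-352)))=14733391 /207420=71.03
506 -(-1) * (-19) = 487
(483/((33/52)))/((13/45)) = 28980/11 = 2634.55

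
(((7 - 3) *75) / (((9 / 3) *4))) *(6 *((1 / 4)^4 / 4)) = 75 / 512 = 0.15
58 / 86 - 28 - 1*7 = -1476 / 43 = -34.33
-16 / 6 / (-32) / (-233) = -0.00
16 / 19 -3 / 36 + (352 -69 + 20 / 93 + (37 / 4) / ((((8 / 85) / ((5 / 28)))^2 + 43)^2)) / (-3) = -60669679068421931275 / 647848847740643802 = -93.65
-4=-4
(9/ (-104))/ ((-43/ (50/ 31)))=225/ 69316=0.00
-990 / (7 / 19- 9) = 9405 / 82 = 114.70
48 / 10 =24 / 5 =4.80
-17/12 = -1.42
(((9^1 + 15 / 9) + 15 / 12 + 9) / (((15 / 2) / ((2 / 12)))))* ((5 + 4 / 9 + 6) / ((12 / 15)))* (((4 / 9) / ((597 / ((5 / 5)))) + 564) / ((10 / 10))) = 9793038841 / 2611278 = 3750.29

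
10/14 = 5/7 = 0.71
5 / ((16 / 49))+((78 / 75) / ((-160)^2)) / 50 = 245000013 / 16000000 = 15.31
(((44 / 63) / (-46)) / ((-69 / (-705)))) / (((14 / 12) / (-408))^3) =8427180072960 / 1270129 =6634900.92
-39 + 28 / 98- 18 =-397 / 7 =-56.71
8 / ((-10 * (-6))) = 2 / 15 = 0.13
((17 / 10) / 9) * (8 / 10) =34 / 225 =0.15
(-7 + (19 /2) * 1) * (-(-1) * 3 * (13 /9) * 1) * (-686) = -22295 /3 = -7431.67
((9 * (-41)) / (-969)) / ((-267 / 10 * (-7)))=410 / 201229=0.00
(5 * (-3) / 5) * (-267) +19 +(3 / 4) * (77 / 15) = 16477 / 20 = 823.85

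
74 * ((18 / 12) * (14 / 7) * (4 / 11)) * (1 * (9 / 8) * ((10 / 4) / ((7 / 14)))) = 454.09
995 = 995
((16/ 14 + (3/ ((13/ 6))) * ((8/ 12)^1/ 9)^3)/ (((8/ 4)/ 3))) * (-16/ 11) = -1820480/ 729729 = -2.49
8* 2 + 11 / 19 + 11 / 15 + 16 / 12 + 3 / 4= 22111 / 1140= 19.40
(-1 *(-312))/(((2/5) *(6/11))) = 1430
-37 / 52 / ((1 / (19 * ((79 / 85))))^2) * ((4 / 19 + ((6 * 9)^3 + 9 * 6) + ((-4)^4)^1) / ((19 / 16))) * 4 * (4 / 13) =-8860444160896 / 244205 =-36282812.23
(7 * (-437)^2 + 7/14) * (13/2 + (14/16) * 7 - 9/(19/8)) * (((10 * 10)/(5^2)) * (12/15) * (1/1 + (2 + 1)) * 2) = 28724803848/95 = 302366356.29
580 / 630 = 58 / 63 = 0.92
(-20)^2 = 400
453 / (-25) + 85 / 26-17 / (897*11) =-7327477 / 493350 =-14.85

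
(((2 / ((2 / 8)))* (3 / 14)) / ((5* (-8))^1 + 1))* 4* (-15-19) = 544 / 91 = 5.98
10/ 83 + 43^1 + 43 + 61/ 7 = 94.83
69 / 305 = 0.23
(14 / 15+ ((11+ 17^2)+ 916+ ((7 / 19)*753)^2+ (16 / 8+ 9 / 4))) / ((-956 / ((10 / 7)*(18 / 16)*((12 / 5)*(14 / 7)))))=-15241115619 / 24158120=-630.89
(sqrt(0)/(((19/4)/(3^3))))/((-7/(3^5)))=0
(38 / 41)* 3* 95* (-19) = -205770 / 41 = -5018.78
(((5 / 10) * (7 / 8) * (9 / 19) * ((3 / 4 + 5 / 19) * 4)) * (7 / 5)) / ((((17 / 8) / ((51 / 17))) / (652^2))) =21652884792 / 30685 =705650.47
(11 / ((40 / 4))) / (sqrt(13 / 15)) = 11 * sqrt(195) / 130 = 1.18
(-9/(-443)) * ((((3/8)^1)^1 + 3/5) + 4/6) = 591/17720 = 0.03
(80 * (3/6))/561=40/561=0.07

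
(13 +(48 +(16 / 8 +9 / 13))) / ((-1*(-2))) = 414 / 13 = 31.85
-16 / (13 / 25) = -400 / 13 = -30.77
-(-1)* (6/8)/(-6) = -0.12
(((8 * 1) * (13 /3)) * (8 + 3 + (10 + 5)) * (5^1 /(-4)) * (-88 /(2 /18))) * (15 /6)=2230800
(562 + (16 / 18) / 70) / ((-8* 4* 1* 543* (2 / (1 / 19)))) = -88517 / 103995360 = -0.00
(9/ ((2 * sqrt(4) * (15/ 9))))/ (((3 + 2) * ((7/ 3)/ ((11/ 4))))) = 891/ 2800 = 0.32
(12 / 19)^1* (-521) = -329.05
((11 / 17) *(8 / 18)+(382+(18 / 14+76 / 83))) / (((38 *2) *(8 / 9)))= 34178377 / 6005216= 5.69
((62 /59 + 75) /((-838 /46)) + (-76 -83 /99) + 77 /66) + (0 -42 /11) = -409517617 /4894758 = -83.66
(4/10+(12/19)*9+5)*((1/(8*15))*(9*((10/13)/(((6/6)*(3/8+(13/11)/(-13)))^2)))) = 470448/59375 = 7.92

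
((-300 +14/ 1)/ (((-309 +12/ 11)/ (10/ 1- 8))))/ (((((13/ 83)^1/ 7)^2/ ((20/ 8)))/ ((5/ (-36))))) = -1021122025/ 792558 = -1288.39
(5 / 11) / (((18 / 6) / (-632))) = -3160 / 33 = -95.76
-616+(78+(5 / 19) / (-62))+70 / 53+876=21184887 / 62434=339.32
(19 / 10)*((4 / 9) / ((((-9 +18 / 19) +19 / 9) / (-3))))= 0.43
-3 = -3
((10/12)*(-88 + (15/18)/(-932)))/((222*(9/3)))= -2460505/22345632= -0.11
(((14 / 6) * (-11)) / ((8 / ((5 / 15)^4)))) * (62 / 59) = -2387 / 57348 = -0.04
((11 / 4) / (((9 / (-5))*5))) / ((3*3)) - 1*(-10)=3229 / 324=9.97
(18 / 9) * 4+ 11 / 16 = 139 / 16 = 8.69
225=225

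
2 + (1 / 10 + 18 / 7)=327 / 70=4.67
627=627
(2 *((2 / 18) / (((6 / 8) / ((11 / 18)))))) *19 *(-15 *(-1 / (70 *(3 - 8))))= -0.15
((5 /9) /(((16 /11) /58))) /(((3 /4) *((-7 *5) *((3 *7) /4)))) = -638 /3969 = -0.16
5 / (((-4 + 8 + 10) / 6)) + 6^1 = 57 / 7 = 8.14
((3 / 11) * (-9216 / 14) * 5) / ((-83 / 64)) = 4423680 / 6391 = 692.17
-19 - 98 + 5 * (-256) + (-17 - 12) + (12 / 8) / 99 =-94115 / 66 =-1425.98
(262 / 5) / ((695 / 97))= 25414 / 3475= 7.31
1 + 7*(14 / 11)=109 / 11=9.91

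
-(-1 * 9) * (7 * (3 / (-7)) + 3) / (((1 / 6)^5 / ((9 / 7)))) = 0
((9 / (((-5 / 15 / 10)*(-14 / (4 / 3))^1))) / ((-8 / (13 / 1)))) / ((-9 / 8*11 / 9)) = 2340 / 77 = 30.39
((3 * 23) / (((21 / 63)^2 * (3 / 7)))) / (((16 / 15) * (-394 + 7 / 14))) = -21735 / 6296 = -3.45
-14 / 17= -0.82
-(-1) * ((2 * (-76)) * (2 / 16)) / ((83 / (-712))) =13528 / 83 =162.99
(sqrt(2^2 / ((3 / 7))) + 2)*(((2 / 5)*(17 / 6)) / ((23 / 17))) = 578 / 345 + 578*sqrt(21) / 1035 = 4.23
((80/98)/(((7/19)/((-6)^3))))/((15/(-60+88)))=-893.39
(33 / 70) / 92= 33 / 6440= 0.01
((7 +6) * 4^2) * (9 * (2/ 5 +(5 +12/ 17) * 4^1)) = 3695328/ 85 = 43474.45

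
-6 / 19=-0.32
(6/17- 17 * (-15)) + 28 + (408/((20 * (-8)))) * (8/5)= 118691/425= 279.27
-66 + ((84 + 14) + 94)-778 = -652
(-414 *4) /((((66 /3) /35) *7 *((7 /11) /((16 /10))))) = -6624 /7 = -946.29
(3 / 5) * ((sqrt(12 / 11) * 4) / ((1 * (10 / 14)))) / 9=56 * sqrt(33) / 825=0.39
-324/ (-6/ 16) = 864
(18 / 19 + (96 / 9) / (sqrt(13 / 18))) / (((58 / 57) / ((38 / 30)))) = 171 / 145 + 5776 * sqrt(26) / 1885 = 16.80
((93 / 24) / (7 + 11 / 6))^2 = 8649 / 44944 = 0.19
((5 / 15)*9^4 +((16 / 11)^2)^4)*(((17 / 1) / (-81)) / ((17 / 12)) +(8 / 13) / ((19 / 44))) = 4028901205806188 / 1429559377389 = 2818.28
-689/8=-86.12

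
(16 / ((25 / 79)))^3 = 2019487744 / 15625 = 129247.22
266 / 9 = 29.56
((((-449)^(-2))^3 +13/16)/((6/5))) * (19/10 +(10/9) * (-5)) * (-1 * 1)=35044292477866099141/14158647977964136128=2.48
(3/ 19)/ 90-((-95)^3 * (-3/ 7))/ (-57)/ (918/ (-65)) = -139322902/ 305235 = -456.44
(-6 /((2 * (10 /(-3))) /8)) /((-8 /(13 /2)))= -117 /20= -5.85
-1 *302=-302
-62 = -62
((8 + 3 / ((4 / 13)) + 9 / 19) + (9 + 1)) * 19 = 2145 / 4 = 536.25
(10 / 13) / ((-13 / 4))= -40 / 169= -0.24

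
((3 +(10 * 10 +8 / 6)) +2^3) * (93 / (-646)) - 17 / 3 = -42323 / 1938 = -21.84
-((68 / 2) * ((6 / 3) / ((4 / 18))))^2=-93636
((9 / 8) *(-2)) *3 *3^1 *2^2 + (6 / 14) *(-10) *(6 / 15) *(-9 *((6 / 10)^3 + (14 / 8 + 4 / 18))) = -41334 / 875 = -47.24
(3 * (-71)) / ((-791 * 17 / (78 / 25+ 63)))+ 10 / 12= 3793409 / 2017050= 1.88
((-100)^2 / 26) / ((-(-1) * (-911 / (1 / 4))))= -1250 / 11843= -0.11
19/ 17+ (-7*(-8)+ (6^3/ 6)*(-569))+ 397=-20029.88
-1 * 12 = -12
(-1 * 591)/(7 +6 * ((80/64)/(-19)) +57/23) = -516534/7939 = -65.06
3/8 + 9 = 75/8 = 9.38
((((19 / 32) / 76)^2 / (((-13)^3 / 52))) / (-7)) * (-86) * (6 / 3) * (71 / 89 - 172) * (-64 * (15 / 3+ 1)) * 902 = -886473423 / 421148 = -2104.90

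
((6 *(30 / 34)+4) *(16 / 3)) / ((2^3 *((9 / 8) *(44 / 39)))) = 8216 / 1683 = 4.88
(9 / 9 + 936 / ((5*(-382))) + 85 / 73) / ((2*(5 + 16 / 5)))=58363 / 571663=0.10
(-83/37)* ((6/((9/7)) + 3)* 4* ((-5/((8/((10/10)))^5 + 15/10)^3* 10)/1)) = 3054400/31248013283625909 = 0.00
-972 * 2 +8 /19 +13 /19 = -36915 /19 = -1942.89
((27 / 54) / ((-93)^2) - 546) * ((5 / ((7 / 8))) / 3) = -1040.00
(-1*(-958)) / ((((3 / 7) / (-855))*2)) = -955605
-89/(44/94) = -190.14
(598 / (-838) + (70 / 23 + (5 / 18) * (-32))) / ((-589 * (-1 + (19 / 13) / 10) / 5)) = -0.07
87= 87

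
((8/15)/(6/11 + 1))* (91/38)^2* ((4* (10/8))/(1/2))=364364/18411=19.79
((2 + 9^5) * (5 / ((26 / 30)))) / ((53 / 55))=243585375 / 689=353534.65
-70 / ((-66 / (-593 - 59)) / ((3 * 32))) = -730240 / 11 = -66385.45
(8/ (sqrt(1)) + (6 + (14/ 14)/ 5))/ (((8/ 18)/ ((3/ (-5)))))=-1917/ 100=-19.17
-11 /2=-5.50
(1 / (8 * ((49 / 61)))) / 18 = 61 / 7056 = 0.01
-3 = -3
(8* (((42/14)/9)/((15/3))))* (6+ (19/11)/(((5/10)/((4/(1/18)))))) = 7472/55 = 135.85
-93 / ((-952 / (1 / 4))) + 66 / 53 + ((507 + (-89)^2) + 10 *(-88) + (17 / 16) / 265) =7618123091 / 1009120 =7549.27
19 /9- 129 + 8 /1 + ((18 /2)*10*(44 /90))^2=16354 /9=1817.11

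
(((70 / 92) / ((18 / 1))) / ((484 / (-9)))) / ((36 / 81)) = -0.00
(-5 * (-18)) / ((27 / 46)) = 153.33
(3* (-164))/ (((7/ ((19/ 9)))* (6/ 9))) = -1558/ 7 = -222.57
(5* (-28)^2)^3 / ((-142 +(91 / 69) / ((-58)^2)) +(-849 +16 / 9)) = -41945418676224000 / 688842643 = -60892598.77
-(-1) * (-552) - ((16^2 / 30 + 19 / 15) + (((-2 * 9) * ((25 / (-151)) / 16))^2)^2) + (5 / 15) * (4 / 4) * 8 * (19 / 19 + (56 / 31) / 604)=-559.13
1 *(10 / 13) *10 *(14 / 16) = 175 / 26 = 6.73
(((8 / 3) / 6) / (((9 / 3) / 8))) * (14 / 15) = 448 / 405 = 1.11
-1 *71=-71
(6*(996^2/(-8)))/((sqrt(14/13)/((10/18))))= -206670*sqrt(182)/7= -398304.39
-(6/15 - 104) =518/5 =103.60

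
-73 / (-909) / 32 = 73 / 29088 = 0.00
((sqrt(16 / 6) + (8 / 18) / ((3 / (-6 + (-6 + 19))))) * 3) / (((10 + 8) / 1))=14 / 81 + sqrt(6) / 9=0.45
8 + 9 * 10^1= 98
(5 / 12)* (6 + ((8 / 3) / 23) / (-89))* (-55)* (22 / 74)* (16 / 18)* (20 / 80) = -55717475 / 6134859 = -9.08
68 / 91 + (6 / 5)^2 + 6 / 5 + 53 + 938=2262231 / 2275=994.39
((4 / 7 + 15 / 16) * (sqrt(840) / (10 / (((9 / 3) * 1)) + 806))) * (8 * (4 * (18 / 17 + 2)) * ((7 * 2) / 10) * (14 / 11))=369096 * sqrt(210) / 567545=9.42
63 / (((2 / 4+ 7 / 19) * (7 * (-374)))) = -57 / 2057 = -0.03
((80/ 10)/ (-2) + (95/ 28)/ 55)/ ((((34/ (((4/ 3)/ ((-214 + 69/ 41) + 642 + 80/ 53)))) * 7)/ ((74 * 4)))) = -0.02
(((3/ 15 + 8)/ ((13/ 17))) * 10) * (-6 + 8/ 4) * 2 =-11152/ 13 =-857.85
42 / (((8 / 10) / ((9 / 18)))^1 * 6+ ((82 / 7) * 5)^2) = 5145 / 421426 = 0.01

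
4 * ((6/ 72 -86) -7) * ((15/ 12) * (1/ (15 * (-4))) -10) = 536315/ 144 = 3724.41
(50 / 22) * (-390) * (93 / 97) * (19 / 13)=-1325250 / 1067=-1242.03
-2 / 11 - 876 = -9638 / 11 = -876.18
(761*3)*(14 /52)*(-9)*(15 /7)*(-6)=924615 /13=71124.23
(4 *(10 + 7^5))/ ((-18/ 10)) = -37371.11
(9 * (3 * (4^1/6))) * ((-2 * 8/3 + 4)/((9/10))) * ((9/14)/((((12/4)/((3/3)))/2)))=-80/7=-11.43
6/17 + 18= 312/17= 18.35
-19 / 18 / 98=-0.01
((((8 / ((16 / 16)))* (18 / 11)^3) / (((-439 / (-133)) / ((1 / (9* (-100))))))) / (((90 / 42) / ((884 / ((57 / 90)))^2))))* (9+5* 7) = -2382027927552 / 5046305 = -472034.08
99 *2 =198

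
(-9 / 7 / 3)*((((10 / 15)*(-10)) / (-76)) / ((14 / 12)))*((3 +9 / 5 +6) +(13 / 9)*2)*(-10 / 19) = 1760 / 7581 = 0.23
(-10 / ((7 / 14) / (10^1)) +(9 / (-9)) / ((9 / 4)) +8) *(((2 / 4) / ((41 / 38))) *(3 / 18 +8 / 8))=-115178 / 1107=-104.05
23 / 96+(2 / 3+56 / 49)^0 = 119 / 96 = 1.24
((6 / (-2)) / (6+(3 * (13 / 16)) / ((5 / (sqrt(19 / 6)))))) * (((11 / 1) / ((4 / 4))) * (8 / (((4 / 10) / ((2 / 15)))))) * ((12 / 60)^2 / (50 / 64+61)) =-2883584 / 297319053+585728 * sqrt(114) / 4459785795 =-0.01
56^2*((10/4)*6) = 47040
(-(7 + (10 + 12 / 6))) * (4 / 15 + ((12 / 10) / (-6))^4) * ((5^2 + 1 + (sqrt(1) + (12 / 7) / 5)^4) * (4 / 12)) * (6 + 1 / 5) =-4334971929859 / 14068359375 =-308.14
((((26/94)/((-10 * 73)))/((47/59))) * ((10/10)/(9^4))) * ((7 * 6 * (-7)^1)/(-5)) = -37583/8816726475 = -0.00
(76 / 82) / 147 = 38 / 6027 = 0.01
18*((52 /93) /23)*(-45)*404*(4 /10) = -2268864 /713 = -3182.14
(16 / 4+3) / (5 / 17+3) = 17 / 8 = 2.12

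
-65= -65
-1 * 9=-9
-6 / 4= -3 / 2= -1.50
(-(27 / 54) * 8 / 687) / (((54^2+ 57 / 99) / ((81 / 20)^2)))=-72171 / 2204056300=-0.00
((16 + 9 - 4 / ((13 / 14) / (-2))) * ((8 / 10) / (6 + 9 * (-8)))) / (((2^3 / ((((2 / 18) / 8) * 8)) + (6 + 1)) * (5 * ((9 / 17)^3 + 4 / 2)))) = -4293962 / 8942987625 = -0.00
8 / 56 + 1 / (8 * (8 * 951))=60871 / 426048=0.14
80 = 80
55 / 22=5 / 2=2.50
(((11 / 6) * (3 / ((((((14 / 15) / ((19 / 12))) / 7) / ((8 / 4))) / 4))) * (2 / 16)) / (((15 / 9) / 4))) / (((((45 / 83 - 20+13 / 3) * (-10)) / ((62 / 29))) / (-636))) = -769530267 / 546070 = -1409.22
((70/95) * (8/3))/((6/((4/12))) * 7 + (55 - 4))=0.01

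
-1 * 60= -60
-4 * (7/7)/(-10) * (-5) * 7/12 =-1.17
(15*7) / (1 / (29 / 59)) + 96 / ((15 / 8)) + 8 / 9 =275321 / 2655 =103.70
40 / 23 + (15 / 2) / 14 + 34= 23361 / 644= 36.27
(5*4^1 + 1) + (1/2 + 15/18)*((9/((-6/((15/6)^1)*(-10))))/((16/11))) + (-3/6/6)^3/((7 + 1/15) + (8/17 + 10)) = 54978683/2575872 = 21.34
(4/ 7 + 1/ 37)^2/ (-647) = -24025/ 43401407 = -0.00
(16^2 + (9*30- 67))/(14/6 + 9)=81/2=40.50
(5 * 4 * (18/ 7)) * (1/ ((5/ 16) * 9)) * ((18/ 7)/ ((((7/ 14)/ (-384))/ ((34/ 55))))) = -60162048/ 2695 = -22323.58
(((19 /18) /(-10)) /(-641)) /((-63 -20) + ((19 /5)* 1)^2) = -95 /39552264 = -0.00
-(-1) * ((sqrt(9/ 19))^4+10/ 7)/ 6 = 4177/ 15162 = 0.28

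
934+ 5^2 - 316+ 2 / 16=643.12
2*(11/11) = 2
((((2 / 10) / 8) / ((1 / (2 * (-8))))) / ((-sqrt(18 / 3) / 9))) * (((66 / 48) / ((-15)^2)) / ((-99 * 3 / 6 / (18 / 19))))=-sqrt(6) / 14250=-0.00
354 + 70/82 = 14549/41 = 354.85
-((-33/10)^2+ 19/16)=-4831/400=-12.08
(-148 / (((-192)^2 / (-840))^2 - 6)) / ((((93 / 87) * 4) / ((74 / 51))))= -48633725 / 1859213313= -0.03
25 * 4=100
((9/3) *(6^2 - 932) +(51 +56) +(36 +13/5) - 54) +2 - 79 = -2673.40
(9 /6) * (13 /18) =13 /12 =1.08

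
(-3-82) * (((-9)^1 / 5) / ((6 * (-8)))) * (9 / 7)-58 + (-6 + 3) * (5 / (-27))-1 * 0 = -62035 / 1008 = -61.54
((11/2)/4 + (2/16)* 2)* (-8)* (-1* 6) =78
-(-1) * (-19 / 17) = -19 / 17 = -1.12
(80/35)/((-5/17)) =-272/35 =-7.77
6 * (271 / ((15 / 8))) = 4336 / 5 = 867.20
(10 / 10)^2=1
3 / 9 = 1 / 3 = 0.33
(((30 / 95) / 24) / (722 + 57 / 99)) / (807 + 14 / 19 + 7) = 11 / 492160800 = 0.00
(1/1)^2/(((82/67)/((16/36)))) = 0.36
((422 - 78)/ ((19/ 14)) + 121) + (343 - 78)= 639.47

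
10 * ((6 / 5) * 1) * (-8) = -96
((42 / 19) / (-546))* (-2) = 2 / 247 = 0.01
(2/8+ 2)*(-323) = -2907/4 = -726.75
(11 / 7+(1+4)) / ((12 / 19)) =437 / 42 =10.40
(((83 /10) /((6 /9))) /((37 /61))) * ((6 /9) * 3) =15189 /370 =41.05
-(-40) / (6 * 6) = 10 / 9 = 1.11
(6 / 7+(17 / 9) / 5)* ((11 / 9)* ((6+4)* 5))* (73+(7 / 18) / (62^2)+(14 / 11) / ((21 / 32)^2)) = 87454503475 / 15256836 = 5732.15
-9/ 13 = -0.69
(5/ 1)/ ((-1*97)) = -5/ 97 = -0.05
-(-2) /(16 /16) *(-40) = -80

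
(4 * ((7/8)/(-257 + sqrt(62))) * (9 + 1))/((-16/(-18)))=-80955/527896-315 * sqrt(62)/527896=-0.16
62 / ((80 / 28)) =217 / 10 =21.70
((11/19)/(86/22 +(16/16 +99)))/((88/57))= 11/3048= 0.00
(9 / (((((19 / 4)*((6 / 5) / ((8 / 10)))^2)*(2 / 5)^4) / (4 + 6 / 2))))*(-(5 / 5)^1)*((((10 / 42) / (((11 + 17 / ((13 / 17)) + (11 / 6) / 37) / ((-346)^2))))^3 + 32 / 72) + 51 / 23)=-24702572723673104035546017649375 / 170754217598974121091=-144667423569.52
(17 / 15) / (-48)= -17 / 720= -0.02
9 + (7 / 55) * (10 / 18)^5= 5850226 / 649539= 9.01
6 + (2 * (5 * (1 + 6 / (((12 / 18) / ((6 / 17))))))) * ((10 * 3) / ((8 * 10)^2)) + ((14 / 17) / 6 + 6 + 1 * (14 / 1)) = 85951 / 3264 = 26.33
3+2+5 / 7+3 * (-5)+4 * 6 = 103 / 7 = 14.71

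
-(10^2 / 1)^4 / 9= -100000000 / 9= -11111111.11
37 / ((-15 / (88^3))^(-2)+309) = 8325 / 464404156309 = 0.00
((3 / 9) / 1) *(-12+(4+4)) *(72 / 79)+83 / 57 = 1085 / 4503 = 0.24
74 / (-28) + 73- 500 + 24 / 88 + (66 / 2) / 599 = -39602595 / 92246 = -429.32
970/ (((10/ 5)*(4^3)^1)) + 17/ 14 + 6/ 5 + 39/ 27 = 230567/ 20160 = 11.44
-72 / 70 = -1.03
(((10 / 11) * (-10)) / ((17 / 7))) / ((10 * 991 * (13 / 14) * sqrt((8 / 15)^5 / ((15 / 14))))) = -0.00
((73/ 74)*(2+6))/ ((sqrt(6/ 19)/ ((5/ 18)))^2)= 34675/ 17982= 1.93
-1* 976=-976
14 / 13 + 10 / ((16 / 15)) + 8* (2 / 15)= 17969 / 1560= 11.52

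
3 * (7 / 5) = 21 / 5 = 4.20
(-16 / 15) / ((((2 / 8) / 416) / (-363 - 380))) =19781632 / 15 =1318775.47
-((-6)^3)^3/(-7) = -10077696/7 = -1439670.86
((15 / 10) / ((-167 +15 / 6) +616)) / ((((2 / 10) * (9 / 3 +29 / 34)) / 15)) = 2550 / 39431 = 0.06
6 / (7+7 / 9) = 27 / 35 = 0.77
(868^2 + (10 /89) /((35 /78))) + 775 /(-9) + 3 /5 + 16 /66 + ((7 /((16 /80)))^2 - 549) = 232526910136 /308385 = 754014.98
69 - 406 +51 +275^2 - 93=75246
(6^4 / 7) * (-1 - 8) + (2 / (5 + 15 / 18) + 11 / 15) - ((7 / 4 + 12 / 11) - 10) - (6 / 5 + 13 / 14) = -1660.18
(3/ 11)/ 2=3/ 22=0.14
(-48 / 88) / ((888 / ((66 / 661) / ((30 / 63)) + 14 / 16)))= -28679 / 43044320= -0.00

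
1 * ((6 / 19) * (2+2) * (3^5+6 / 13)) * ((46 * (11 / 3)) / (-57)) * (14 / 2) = -29894480 / 4693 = -6370.01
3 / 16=0.19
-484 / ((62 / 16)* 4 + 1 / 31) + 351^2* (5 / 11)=55969.29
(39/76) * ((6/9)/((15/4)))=26/285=0.09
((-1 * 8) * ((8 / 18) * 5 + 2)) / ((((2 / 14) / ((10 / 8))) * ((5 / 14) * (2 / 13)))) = -48412 / 9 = -5379.11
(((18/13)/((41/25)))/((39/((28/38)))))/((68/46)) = 24150/2238067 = 0.01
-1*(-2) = 2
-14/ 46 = -7/ 23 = -0.30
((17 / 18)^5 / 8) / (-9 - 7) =-0.01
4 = 4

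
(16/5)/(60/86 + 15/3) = 0.56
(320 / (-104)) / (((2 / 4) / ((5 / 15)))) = -80 / 39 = -2.05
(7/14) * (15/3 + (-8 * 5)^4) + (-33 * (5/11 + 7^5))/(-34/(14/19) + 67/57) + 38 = 23187790405/17942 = 1292374.90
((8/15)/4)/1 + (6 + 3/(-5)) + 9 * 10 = 1433/15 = 95.53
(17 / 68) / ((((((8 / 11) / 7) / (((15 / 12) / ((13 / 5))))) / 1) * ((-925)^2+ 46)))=1925 / 1423836544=0.00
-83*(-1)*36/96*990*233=28718415/4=7179603.75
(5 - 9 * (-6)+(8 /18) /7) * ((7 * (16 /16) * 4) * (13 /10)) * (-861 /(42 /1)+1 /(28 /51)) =-25299079 /630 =-40157.27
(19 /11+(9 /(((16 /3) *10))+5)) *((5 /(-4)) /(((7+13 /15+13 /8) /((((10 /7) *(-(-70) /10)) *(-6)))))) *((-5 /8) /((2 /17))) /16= -13654125 /754688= -18.09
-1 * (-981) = 981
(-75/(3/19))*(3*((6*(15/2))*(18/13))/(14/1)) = -577125/91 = -6342.03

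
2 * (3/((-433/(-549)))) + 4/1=5026/433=11.61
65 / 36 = 1.81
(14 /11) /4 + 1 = 29 /22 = 1.32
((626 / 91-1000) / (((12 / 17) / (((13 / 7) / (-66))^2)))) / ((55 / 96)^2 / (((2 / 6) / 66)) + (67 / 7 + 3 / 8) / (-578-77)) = -0.02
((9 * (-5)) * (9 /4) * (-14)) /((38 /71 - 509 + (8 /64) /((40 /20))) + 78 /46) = -12345480 /4413077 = -2.80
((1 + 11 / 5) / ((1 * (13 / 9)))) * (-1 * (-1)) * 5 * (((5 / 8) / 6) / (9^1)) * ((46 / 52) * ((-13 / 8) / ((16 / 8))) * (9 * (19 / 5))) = -1311 / 416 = -3.15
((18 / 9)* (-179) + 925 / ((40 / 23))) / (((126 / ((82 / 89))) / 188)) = 2680457 / 11214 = 239.03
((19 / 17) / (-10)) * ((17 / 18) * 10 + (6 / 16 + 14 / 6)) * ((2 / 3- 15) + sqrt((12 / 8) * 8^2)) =142975 / 7344- 3325 * sqrt(6) / 612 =6.16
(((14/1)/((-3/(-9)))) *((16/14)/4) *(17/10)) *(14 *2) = 2856/5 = 571.20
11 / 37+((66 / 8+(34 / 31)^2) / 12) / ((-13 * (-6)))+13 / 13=174047701 / 133125408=1.31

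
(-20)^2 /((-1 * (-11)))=400 /11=36.36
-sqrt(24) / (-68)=sqrt(6) / 34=0.07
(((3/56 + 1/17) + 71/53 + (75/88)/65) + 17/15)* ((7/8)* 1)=140613373/61844640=2.27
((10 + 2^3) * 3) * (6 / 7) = 324 / 7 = 46.29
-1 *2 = -2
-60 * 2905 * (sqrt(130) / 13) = -174300 * sqrt(130) / 13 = -152871.21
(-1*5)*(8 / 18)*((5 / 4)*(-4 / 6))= 50 / 27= 1.85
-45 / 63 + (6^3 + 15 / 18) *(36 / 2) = 3902.29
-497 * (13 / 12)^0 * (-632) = 314104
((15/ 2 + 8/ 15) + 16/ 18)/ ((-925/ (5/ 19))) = -803/ 316350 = -0.00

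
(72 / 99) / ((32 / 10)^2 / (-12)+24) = 75 / 2387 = 0.03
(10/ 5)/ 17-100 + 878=13228/ 17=778.12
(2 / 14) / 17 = 1 / 119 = 0.01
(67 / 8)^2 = 4489 / 64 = 70.14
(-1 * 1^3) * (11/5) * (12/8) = -33/10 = -3.30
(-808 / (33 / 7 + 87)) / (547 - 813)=202 / 6099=0.03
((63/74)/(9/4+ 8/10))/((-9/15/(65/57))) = -22750/42883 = -0.53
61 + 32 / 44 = 679 / 11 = 61.73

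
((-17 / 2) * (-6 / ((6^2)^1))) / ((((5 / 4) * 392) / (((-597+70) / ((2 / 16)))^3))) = -159243143104 / 735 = -216657337.56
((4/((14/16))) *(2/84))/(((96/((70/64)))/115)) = 575/4032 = 0.14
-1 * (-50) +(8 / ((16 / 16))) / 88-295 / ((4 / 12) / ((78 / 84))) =-118841 / 154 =-771.69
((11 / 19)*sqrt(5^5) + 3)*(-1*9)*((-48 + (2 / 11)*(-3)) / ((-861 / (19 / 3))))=-13350*sqrt(5) / 287- 30438 / 3157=-113.65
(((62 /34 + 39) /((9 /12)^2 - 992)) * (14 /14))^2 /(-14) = -61649408 /509057137687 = -0.00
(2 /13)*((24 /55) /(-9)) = -16 /2145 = -0.01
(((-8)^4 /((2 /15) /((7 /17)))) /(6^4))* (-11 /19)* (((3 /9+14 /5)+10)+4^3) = -11403392 /26163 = -435.86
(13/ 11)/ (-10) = -13/ 110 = -0.12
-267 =-267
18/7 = 2.57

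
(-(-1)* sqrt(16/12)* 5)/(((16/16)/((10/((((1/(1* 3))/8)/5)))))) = 4000* sqrt(3) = 6928.20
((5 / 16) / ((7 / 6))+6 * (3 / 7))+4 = 383 / 56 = 6.84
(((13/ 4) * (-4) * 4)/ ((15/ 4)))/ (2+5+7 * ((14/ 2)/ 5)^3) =-100/ 189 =-0.53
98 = 98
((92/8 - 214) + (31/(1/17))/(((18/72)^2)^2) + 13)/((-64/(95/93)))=-8532425/3968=-2150.31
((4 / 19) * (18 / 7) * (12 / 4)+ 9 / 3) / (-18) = -0.26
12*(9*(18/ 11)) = 1944/ 11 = 176.73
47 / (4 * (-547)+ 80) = -0.02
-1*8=-8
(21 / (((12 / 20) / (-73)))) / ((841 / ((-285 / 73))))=11.86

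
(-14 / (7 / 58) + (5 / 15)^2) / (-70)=149 / 90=1.66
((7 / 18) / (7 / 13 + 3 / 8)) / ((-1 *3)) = -364 / 2565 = -0.14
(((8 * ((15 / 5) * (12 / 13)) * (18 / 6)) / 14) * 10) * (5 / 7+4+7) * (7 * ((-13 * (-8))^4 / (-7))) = -3187774586880 / 49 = -65056624222.04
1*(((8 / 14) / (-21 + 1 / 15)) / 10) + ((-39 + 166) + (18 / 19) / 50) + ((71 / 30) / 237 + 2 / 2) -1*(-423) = 409037523457 / 742319550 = 551.03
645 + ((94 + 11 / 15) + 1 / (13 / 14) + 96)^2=1423510534 / 38025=37436.17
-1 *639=-639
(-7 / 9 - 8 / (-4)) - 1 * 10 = -79 / 9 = -8.78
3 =3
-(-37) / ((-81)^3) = -37 / 531441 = -0.00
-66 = -66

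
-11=-11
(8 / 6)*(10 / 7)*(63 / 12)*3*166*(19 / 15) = 6308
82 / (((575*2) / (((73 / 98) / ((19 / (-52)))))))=-77818 / 535325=-0.15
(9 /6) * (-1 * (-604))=906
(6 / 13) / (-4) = -3 / 26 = -0.12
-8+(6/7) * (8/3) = -40/7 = -5.71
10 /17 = 0.59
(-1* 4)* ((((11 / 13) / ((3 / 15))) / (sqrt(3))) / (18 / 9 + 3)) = -44* sqrt(3) / 39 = -1.95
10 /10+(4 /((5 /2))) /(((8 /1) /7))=12 /5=2.40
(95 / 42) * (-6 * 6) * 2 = -162.86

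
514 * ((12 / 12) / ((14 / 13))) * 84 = 40092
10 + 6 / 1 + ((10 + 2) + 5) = 33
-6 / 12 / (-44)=1 / 88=0.01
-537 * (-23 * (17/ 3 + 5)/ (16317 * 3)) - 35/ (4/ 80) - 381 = -52784287/ 48951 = -1078.31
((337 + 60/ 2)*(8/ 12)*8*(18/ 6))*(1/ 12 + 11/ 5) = 201116/ 15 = 13407.73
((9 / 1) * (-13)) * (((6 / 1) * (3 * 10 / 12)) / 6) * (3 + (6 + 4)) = -3802.50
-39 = -39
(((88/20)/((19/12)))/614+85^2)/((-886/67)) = -14118056219/25840190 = -546.36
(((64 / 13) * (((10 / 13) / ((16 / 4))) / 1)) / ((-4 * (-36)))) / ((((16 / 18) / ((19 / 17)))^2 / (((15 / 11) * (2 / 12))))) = 81225 / 34384064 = 0.00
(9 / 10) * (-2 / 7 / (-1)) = 9 / 35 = 0.26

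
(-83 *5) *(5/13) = -2075/13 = -159.62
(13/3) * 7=91/3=30.33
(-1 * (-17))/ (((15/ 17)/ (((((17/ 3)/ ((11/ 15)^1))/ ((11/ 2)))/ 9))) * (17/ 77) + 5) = 4046/ 1487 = 2.72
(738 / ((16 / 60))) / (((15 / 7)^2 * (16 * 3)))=2009 / 160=12.56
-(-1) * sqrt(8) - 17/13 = -17/13 +2 * sqrt(2) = 1.52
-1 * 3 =-3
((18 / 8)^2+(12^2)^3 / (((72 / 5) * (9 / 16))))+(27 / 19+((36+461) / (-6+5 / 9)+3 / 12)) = 784285993 / 2128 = 368555.45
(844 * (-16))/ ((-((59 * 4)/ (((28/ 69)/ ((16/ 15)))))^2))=0.04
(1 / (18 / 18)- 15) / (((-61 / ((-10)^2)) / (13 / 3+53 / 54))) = 200900 / 1647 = 121.98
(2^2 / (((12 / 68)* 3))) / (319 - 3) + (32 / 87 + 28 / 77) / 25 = 12059 / 226809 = 0.05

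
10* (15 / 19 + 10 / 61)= 9.53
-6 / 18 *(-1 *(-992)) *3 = -992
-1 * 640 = -640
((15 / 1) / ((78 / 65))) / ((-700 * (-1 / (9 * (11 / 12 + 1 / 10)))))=183 / 1120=0.16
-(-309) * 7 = 2163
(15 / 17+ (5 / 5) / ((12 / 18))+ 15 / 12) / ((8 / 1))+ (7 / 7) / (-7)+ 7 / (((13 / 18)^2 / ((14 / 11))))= 123114531 / 7079072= 17.39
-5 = -5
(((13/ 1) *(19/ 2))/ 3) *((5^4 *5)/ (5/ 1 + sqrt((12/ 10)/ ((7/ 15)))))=27015625/ 942-771875 *sqrt(14)/ 314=19481.26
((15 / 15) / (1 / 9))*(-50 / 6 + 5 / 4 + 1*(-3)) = -363 / 4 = -90.75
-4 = -4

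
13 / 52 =1 / 4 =0.25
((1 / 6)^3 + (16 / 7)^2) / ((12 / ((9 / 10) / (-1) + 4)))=343139 / 254016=1.35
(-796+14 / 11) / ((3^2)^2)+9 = -241 / 297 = -0.81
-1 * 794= -794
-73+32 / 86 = -3123 / 43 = -72.63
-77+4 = -73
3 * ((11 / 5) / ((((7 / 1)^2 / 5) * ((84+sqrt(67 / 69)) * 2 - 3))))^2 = 6722589753 / 1210052329810807 - 16531020 * sqrt(4623) / 8470366308675649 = 0.00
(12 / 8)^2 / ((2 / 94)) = 423 / 4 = 105.75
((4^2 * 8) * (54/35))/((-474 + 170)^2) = 27/12635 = 0.00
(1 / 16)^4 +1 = 65537 / 65536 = 1.00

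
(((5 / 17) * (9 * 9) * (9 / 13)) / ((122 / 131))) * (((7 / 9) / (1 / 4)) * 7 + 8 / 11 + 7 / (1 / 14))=316473075 / 148291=2134.14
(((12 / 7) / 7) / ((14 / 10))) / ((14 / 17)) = 510 / 2401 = 0.21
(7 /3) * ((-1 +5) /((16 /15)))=8.75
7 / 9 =0.78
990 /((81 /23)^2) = 79.82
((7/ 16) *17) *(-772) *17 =-97609.75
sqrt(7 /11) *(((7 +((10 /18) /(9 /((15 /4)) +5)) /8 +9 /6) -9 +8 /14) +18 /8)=43465 *sqrt(77) /205128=1.86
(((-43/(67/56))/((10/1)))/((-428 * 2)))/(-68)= -301/4874920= -0.00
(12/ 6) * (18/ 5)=36/ 5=7.20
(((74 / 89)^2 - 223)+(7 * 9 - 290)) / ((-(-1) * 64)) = -1779487 / 253472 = -7.02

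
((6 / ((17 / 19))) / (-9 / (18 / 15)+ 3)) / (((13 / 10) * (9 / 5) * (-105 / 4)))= 3040 / 125307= 0.02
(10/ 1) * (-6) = -60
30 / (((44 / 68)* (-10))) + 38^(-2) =-73633 / 15884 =-4.64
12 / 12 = 1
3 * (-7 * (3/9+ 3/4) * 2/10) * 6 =-273/10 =-27.30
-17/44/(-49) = 17/2156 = 0.01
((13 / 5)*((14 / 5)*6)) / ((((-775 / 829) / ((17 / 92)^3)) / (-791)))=879509278011 / 3771770000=233.18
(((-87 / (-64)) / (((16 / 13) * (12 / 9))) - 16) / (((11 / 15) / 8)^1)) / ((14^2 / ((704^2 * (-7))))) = 20507190 / 7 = 2929598.57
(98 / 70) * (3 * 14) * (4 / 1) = 1176 / 5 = 235.20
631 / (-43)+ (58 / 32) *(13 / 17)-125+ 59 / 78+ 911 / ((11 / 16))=5958676687 / 5017584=1187.56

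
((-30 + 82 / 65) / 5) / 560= -0.01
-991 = -991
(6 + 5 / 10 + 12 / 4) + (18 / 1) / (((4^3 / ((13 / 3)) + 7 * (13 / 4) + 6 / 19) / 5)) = 11.88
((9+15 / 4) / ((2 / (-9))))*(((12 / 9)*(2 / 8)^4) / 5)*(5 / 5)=-153 / 2560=-0.06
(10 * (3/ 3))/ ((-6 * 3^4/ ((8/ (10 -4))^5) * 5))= -1024/ 59049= -0.02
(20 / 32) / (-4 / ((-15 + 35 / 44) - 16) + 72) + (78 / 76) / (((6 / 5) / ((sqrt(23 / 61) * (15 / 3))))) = 6645 / 766912 + 325 * sqrt(1403) / 4636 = 2.63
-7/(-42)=0.17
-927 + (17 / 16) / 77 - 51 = -977.99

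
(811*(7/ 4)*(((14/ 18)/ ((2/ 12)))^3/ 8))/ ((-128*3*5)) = -1947211/ 207360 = -9.39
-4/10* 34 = -68/5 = -13.60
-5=-5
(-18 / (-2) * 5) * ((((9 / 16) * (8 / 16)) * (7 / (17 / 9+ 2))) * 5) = 3645 / 32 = 113.91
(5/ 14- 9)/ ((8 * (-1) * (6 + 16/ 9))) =1089/ 7840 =0.14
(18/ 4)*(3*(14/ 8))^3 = 651.16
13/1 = 13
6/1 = 6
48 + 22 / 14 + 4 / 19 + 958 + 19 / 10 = 1342877 / 1330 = 1009.68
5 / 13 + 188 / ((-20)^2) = 0.85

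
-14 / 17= -0.82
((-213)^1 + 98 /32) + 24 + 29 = -2511 /16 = -156.94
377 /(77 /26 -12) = -41.71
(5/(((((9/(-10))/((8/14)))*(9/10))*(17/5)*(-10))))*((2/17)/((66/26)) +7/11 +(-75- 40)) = -64132000/5407479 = -11.86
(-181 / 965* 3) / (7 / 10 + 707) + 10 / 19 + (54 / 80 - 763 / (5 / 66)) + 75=-9995.40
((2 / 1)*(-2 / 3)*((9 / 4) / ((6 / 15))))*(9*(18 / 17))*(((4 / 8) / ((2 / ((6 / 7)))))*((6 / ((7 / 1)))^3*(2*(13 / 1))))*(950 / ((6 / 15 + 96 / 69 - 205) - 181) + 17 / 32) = 146323979685 / 300576388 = 486.81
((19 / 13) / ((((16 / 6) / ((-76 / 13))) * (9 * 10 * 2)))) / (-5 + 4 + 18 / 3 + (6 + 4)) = -0.00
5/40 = 1/8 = 0.12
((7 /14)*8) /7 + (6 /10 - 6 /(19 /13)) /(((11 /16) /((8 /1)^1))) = -294188 /7315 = -40.22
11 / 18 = 0.61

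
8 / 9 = 0.89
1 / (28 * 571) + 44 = 44.00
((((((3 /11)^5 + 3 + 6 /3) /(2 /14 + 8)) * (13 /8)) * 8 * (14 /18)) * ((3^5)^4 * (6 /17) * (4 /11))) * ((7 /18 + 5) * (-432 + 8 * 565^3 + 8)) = 1124134347056307129049747968 /52019473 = 21609875729735038435.51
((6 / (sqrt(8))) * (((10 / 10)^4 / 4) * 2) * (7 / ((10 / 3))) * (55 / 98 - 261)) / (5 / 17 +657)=-3905019 * sqrt(2) / 6257440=-0.88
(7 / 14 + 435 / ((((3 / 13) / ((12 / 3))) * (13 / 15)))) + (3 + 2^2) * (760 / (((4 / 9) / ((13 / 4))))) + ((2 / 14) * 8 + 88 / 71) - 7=23656396 / 497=47598.38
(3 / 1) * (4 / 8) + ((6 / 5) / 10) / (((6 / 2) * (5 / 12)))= 399 / 250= 1.60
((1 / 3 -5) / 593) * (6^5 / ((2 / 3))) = -54432 / 593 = -91.79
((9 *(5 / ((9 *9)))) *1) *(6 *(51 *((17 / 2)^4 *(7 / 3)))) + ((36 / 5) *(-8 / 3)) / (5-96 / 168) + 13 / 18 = 23108132351 / 11160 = 2070621.18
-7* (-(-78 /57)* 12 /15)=-728 /95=-7.66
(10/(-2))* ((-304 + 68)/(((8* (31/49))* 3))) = 14455/186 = 77.72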